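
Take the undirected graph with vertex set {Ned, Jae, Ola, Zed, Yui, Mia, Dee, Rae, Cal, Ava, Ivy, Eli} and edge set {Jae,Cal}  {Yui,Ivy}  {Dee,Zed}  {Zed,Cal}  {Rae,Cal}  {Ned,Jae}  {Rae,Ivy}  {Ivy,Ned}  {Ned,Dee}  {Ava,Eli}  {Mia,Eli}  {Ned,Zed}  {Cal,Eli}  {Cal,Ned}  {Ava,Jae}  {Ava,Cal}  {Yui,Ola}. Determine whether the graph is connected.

A breadth-first search from Ned visits Ned, Ivy, Jae, Dee, Zed, Cal, Rae, Yui, Ava, Eli, Ola, Mia — all 12 vertices — so the graph is connected.

Yes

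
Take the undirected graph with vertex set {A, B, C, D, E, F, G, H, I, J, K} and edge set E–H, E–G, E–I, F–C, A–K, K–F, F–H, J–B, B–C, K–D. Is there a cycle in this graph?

No

The graph has 11 vertices, 10 edges, and 1 connected component.
A forest on 11 vertices with 1 component has exactly 10 edges, which matches — so no cycle.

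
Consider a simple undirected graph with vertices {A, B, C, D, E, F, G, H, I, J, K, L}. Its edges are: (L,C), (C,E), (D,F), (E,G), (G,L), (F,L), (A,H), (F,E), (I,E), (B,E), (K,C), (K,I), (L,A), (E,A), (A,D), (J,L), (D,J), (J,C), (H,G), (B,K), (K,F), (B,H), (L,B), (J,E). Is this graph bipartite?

No

C-J-L-C is an odd cycle (length 3), and a bipartite graph can contain only even cycles.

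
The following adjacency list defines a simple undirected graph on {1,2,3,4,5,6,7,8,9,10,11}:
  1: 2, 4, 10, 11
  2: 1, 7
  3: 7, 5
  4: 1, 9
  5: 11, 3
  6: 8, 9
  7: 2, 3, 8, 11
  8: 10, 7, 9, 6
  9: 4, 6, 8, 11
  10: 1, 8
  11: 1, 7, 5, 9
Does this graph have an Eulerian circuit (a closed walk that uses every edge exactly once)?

Yes

Degrees: 1:4, 2:2, 3:2, 4:2, 5:2, 6:2, 7:4, 8:4, 9:4, 10:2, 11:4
All degrees are even and the non-isolated vertices are connected — an Eulerian circuit exists.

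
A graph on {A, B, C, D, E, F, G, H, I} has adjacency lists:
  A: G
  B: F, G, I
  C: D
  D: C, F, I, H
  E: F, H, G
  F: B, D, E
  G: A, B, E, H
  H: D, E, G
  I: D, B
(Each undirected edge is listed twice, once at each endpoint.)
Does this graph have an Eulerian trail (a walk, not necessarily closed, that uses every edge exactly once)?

No

Degrees: A:1, B:3, C:1, D:4, E:3, F:3, G:4, H:3, I:2
Odd-degree vertices: A, B, C, E, F, H (6 total).
An Eulerian trail requires 0 or 2 odd-degree vertices; here there are 6.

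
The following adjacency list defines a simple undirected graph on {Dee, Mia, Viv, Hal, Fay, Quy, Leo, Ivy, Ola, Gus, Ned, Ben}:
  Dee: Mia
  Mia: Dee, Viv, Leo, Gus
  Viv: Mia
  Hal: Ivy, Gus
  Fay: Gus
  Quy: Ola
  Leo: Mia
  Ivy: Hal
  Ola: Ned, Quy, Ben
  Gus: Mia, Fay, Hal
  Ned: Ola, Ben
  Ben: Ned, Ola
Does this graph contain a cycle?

The graph has 12 vertices, 11 edges, and 2 connected components.
Since 11 > 12 - 2, a cycle must exist; for instance Ola-Ben-Ned-Ola.

Yes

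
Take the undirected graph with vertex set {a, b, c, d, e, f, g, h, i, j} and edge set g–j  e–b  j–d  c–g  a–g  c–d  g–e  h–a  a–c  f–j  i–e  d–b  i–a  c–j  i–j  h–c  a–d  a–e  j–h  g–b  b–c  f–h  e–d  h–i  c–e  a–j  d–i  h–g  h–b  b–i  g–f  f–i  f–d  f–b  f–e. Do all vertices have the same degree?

Degrees: a:7, b:7, c:7, d:7, e:7, f:7, g:7, h:7, i:7, j:7
Every vertex has degree 7, so the graph is 7-regular.

Yes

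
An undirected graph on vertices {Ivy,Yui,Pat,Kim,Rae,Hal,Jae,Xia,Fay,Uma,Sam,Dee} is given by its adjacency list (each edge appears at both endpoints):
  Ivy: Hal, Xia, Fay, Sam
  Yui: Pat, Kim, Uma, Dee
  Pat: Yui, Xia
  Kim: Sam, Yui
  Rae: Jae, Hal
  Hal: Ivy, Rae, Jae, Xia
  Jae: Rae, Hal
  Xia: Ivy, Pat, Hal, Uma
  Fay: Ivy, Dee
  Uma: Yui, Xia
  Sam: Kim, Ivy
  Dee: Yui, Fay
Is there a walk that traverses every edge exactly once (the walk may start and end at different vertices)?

Degrees: Ivy:4, Yui:4, Pat:2, Kim:2, Rae:2, Hal:4, Jae:2, Xia:4, Fay:2, Uma:2, Sam:2, Dee:2
Odd-degree vertices: none (0 total).
The non-isolated vertices are connected and exactly 0 have odd degree, so an Eulerian trail exists.

Yes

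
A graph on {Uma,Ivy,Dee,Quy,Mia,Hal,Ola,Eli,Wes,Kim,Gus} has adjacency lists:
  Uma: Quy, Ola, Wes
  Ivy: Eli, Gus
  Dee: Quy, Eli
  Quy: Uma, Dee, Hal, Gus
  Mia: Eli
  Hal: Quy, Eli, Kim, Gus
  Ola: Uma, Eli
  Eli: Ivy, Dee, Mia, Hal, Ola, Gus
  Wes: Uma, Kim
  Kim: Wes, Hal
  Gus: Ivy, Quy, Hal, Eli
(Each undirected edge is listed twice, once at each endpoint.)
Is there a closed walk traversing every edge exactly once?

Degrees: Uma:3, Ivy:2, Dee:2, Quy:4, Mia:1, Hal:4, Ola:2, Eli:6, Wes:2, Kim:2, Gus:4
Uma, Mia have odd degree; an Eulerian circuit needs every degree to be even, so none exists.

No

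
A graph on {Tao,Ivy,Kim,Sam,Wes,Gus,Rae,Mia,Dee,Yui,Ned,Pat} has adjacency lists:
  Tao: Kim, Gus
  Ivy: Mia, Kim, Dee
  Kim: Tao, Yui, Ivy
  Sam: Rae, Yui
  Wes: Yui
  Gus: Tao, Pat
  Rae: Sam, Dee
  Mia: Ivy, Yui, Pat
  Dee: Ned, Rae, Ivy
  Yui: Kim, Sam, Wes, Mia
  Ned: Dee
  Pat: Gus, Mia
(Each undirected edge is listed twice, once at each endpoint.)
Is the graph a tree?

No

The graph has 12 vertices and 14 edges.
Connected but with 14 > 11 edges, so it has a cycle and is not a tree.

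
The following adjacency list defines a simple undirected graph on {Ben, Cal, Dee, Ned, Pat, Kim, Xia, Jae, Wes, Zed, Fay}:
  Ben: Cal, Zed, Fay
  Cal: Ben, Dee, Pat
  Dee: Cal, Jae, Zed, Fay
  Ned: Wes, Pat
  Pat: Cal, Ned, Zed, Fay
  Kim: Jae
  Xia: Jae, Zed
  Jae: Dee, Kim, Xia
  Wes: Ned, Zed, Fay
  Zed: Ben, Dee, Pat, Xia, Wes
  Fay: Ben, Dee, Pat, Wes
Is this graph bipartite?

Partition the vertices as {Cal, Ned, Jae, Zed, Fay} vs {Ben, Dee, Pat, Kim, Xia, Wes}. Each listed edge has one endpoint in each part, so the graph is bipartite.

Yes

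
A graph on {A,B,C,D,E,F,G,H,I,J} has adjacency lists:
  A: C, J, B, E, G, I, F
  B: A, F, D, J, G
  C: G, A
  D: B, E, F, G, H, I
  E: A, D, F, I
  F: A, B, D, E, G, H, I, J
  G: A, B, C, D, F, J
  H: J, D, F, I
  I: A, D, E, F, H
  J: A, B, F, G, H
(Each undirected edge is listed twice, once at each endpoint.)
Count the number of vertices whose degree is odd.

4

Degrees: A:7, B:5, C:2, D:6, E:4, F:8, G:6, H:4, I:5, J:5
Odd-degree vertices: A, B, I, J.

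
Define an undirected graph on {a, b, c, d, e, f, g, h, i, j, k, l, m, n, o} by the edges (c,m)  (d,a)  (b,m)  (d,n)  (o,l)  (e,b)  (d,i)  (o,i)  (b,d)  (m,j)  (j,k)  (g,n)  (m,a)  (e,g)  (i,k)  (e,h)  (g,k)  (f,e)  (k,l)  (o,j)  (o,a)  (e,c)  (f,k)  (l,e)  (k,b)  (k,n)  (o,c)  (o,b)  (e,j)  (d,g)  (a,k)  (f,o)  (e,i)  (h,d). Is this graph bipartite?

The cycle n-g-k-n has length 3, which is odd, so the graph is not bipartite.

No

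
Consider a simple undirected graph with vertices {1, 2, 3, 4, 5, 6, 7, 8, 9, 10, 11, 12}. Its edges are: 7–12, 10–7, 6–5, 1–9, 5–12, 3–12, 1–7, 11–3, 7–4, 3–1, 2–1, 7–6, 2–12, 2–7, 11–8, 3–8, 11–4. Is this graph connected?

Yes

A breadth-first search from 1 visits 1, 7, 9, 3, 2, 6, 4, 10, 12, 8, 11, 5 — all 12 vertices — so the graph is connected.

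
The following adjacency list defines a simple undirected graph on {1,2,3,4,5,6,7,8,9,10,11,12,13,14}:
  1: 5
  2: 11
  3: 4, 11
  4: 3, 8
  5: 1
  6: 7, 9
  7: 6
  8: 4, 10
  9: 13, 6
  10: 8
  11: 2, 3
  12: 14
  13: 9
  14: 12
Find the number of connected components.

4

Component: {1, 5}
Component: {12, 14}
Component: {6, 7, 9, 13}
Component: {2, 3, 4, 8, 10, 11}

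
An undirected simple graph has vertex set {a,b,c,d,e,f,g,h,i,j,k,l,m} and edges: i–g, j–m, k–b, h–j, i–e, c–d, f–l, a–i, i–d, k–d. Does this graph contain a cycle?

No

|V| = 13, |E| = 10, number of components = 3.
Since 10 = 13 - 3, the graph is a forest and contains no cycle.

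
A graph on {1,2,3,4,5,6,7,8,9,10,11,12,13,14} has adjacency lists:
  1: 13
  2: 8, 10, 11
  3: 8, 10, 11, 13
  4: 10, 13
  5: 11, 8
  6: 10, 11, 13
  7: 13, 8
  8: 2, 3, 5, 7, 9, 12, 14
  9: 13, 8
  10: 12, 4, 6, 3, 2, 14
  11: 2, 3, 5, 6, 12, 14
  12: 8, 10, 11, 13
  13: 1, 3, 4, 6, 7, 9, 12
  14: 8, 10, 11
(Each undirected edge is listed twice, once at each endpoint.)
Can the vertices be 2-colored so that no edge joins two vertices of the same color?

Yes

Partition the vertices as {8, 10, 11, 13} vs {1, 2, 3, 4, 5, 6, 7, 9, 12, 14}. Each listed edge has one endpoint in each part, so the graph is bipartite.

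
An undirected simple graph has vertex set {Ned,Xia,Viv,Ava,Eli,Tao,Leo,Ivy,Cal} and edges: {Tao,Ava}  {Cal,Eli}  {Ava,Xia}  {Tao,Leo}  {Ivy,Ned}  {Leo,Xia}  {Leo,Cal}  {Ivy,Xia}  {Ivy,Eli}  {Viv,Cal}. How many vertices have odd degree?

Degrees: Ned:1, Xia:3, Viv:1, Ava:2, Eli:2, Tao:2, Leo:3, Ivy:3, Cal:3
Odd-degree vertices: Ned, Xia, Viv, Leo, Ivy, Cal.

6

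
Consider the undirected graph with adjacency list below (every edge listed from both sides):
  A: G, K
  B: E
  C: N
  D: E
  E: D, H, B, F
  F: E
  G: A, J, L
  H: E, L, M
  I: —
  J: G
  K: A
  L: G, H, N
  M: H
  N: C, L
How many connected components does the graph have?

2

Component: {I}
Component: {A, B, C, D, E, F, G, H, J, K, L, M, N}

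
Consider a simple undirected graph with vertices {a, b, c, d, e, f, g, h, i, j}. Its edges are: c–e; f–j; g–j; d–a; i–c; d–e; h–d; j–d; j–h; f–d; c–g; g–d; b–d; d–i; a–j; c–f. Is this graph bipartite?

No

The cycle h-d-j-h has length 3, which is odd, so the graph is not bipartite.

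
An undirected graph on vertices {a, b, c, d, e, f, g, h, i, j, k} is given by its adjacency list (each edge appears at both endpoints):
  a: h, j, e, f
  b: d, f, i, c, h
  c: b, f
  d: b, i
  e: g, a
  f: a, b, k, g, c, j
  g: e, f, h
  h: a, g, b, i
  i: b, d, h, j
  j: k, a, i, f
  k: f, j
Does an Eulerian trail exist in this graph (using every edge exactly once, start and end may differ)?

Yes

Degrees: a:4, b:5, c:2, d:2, e:2, f:6, g:3, h:4, i:4, j:4, k:2
Odd-degree vertices: b, g (2 total).
The non-isolated vertices are connected and exactly 2 have odd degree, so an Eulerian trail exists (from b to g).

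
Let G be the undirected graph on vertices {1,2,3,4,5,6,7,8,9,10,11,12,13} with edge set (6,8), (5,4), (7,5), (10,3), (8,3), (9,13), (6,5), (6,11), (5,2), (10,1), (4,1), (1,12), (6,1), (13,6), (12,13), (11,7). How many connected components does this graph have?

1

Component: {1, 2, 3, 4, 5, 6, 7, 8, 9, 10, 11, 12, 13}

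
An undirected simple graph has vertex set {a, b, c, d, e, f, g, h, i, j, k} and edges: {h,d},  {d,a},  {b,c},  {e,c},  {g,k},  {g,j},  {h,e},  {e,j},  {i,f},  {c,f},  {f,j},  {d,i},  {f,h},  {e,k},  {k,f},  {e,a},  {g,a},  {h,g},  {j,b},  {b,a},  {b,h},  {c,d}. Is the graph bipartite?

Yes

A valid 2-coloring puts {b, d, e, f, g} on one side and {a, c, h, i, j, k} on the other; every edge crosses between the two sides.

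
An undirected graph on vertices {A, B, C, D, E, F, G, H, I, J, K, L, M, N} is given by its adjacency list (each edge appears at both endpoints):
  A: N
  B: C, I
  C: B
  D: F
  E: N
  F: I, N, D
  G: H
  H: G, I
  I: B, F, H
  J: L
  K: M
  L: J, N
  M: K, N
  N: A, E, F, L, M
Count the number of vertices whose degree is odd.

Degrees: A:1, B:2, C:1, D:1, E:1, F:3, G:1, H:2, I:3, J:1, K:1, L:2, M:2, N:5
Odd-degree vertices: A, C, D, E, F, G, I, J, K, N.

10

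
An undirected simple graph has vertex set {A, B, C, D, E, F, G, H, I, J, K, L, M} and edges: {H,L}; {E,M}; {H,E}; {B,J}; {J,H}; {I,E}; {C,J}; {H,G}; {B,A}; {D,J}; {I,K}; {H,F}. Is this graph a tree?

|V| = 13, |E| = 12.
It is connected with exactly 12 edges, hence acyclic — it is a tree.

Yes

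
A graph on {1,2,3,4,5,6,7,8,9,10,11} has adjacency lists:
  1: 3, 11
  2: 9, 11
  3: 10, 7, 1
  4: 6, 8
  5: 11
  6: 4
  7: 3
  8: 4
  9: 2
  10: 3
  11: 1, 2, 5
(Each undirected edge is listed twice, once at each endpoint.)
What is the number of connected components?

2

Component: {4, 6, 8}
Component: {1, 2, 3, 5, 7, 9, 10, 11}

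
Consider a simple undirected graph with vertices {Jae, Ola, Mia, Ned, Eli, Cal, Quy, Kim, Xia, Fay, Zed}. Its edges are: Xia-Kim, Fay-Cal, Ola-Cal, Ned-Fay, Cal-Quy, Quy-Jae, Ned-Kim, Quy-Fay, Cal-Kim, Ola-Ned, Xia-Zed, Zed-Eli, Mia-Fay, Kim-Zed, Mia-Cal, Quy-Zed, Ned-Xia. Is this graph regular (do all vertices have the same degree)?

Degrees: Jae:1, Ola:2, Mia:2, Ned:4, Eli:1, Cal:5, Quy:4, Kim:4, Xia:3, Fay:4, Zed:4
Degrees are not all equal (e.g. deg(Jae)=1 but deg(Cal)=5); not regular.

No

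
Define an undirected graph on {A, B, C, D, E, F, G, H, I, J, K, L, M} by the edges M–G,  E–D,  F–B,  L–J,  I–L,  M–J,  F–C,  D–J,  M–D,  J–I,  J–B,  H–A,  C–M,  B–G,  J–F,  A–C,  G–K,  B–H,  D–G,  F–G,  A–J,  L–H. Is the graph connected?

Starting from A and exploring outward reaches every vertex (A, J, H, C, I, D, B, M, L, F, E, G, K); the graph is connected.

Yes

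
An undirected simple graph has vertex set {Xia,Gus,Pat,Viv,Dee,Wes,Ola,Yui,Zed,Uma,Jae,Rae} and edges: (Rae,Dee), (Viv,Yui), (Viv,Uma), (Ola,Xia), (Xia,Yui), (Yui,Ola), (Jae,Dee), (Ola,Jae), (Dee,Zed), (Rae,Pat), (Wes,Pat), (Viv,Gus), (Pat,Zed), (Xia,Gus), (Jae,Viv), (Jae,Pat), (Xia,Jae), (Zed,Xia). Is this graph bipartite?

Xia-Ola-Jae-Xia is an odd cycle (length 3), and a bipartite graph can contain only even cycles.

No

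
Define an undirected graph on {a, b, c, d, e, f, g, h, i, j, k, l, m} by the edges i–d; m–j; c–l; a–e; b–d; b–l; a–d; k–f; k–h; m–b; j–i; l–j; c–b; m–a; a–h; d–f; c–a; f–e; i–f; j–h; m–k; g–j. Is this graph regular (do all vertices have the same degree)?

No

Degrees: a:5, b:4, c:3, d:4, e:2, f:4, g:1, h:3, i:3, j:5, k:3, l:3, m:4
Degrees are not all equal (e.g. deg(g)=1 but deg(a)=5); not regular.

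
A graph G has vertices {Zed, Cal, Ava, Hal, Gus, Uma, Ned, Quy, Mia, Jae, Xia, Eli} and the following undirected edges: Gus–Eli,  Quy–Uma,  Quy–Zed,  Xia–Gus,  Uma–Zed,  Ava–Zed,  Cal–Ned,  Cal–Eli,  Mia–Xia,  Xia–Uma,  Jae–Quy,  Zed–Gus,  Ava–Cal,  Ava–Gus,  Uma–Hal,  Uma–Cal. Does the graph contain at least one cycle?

Yes

The graph has 12 vertices, 16 edges, and 1 connected component.
One cycle is Zed-Quy-Uma-Zed.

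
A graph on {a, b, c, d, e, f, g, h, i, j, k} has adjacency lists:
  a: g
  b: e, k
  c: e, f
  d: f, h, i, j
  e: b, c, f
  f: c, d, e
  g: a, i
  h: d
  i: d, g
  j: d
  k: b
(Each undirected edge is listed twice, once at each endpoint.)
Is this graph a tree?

|V| = 11, |E| = 11.
A tree on 11 vertices has exactly 10 edges; this graph has 11, so it contains a cycle and is not a tree.

No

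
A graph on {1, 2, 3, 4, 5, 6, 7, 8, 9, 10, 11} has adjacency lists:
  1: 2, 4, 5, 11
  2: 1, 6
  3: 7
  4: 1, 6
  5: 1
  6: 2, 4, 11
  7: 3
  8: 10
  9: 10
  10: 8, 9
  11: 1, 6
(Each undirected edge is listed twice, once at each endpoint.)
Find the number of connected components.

Component: {3, 7}
Component: {8, 9, 10}
Component: {1, 2, 4, 5, 6, 11}

3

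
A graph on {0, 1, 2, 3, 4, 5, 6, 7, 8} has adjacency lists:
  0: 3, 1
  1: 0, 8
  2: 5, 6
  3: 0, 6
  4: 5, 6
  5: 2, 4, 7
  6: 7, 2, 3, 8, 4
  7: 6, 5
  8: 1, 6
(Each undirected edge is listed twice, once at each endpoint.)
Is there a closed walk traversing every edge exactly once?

Degrees: 0:2, 1:2, 2:2, 3:2, 4:2, 5:3, 6:5, 7:2, 8:2
5, 6 have odd degree; an Eulerian circuit needs every degree to be even, so none exists.

No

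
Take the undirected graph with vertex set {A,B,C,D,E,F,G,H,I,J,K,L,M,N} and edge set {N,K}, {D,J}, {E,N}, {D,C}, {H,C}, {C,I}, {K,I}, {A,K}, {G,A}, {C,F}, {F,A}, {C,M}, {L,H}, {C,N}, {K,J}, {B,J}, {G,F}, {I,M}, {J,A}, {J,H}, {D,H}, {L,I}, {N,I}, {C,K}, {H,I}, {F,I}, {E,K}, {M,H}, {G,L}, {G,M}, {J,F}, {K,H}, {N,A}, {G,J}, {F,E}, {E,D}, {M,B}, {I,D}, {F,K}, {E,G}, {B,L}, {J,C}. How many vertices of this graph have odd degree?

Degrees: A:5, B:3, C:8, D:5, E:5, F:7, G:6, H:7, I:8, J:8, K:8, L:4, M:5, N:5
Odd-degree vertices: A, B, D, E, F, H, M, N.

8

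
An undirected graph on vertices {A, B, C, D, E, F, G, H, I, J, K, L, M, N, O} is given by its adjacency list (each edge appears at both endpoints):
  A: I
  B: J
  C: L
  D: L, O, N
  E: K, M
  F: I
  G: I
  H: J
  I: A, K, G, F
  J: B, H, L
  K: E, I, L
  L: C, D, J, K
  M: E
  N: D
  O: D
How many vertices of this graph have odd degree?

Degrees: A:1, B:1, C:1, D:3, E:2, F:1, G:1, H:1, I:4, J:3, K:3, L:4, M:1, N:1, O:1
Odd-degree vertices: A, B, C, D, F, G, H, J, K, M, N, O.

12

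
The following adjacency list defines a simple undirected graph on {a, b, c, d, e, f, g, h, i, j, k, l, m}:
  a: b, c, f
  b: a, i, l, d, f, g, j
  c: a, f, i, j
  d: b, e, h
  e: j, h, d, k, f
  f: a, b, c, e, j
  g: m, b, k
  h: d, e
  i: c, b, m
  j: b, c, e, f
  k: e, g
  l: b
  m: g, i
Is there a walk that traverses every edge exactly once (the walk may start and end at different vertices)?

Degrees: a:3, b:7, c:4, d:3, e:5, f:5, g:3, h:2, i:3, j:4, k:2, l:1, m:2
Odd-degree vertices: a, b, d, e, f, g, i, l (8 total).
An Eulerian trail requires 0 or 2 odd-degree vertices; here there are 8.

No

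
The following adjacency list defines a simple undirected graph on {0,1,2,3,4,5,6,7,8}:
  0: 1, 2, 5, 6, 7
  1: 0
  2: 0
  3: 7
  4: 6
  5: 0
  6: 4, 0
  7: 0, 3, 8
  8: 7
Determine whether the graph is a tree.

|V| = 9, |E| = 8.
It is connected with exactly 8 edges, hence acyclic — it is a tree.

Yes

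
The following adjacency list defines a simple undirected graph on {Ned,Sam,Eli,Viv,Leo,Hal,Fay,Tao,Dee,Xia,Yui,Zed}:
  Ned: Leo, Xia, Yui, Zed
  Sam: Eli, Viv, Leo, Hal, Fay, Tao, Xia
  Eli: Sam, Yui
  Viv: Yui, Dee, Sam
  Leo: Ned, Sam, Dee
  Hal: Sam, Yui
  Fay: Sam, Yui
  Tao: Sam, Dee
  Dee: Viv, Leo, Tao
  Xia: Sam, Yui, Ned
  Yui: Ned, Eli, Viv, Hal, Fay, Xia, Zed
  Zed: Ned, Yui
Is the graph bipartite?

No

The cycle Ned-Yui-Zed-Ned has length 3, which is odd, so the graph is not bipartite.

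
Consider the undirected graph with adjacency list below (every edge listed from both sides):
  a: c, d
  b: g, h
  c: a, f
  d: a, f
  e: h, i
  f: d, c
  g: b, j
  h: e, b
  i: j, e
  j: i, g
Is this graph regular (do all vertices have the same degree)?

Yes

Degrees: a:2, b:2, c:2, d:2, e:2, f:2, g:2, h:2, i:2, j:2
All degrees equal 2; the graph is regular.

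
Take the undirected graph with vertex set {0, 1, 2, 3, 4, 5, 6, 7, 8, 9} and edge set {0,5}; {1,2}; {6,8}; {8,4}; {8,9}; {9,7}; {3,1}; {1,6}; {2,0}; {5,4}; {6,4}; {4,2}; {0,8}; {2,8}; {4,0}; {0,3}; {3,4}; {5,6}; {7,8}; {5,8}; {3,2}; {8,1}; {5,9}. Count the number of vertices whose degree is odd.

4

Degrees: 0:5, 1:4, 2:5, 3:4, 4:6, 5:5, 6:4, 7:2, 8:8, 9:3
Odd-degree vertices: 0, 2, 5, 9.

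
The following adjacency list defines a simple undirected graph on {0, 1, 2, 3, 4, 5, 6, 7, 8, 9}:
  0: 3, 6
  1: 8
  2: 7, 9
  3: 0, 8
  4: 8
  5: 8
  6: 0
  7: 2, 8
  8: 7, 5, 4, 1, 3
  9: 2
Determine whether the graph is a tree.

Yes

The graph has 10 vertices and 9 edges.
It is connected with exactly 9 edges, hence acyclic — it is a tree.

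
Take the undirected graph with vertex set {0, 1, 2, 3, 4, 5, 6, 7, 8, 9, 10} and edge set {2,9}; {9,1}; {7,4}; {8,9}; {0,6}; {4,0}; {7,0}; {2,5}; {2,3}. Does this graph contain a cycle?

Yes

The graph has 11 vertices, 9 edges, and 3 connected components.
Since 9 > 11 - 3, a cycle must exist; for instance 0-7-4-0.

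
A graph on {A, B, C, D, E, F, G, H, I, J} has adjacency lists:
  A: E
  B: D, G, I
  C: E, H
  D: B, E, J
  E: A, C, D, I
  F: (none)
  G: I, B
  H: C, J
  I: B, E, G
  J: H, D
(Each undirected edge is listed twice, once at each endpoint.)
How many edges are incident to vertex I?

Neighbors of I: B, E, G.

3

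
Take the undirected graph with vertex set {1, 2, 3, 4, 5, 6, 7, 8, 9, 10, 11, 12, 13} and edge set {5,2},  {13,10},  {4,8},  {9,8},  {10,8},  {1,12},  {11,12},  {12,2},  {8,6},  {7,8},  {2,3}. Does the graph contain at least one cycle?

No

|V| = 13, |E| = 11, number of components = 2.
Since 11 = 13 - 2, the graph is a forest and contains no cycle.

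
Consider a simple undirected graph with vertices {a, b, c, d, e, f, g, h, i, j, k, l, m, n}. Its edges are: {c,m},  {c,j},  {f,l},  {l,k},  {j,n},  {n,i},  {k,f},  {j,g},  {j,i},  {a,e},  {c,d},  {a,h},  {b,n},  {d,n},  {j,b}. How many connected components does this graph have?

3

Component: {a, e, h}
Component: {f, k, l}
Component: {b, c, d, g, i, j, m, n}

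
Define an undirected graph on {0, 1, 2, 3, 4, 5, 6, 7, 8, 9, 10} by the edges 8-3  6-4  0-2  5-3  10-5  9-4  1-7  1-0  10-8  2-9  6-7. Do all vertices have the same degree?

Degrees: 0:2, 1:2, 2:2, 3:2, 4:2, 5:2, 6:2, 7:2, 8:2, 9:2, 10:2
All degrees equal 2; the graph is regular.

Yes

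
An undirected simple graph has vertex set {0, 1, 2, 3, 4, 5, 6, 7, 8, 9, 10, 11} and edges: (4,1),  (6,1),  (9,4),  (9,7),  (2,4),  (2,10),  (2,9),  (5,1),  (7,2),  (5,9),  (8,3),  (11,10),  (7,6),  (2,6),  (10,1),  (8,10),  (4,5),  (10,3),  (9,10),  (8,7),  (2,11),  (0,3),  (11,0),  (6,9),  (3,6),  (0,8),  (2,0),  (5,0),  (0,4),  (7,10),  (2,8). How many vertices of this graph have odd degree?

6

Degrees: 0:6, 1:4, 2:8, 3:4, 4:5, 5:4, 6:5, 7:5, 8:5, 9:6, 10:7, 11:3
Odd-degree vertices: 4, 6, 7, 8, 10, 11.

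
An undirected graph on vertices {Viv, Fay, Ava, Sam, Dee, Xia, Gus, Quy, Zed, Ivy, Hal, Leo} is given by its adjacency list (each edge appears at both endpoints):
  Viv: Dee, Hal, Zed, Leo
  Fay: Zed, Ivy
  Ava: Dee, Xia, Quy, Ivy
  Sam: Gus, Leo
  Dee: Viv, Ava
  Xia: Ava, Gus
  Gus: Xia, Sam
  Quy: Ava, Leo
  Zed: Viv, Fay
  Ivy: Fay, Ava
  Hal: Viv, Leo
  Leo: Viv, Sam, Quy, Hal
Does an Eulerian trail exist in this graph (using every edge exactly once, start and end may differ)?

Degrees: Viv:4, Fay:2, Ava:4, Sam:2, Dee:2, Xia:2, Gus:2, Quy:2, Zed:2, Ivy:2, Hal:2, Leo:4
Odd-degree vertices: none (0 total).
The non-isolated vertices are connected and exactly 0 have odd degree, so an Eulerian trail exists.

Yes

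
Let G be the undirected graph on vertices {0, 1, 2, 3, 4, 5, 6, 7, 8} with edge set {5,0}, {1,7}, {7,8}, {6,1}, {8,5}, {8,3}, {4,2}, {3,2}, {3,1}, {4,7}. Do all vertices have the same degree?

Degrees: 0:1, 1:3, 2:2, 3:3, 4:2, 5:2, 6:1, 7:3, 8:3
Degrees are not all equal (e.g. deg(0)=1 but deg(1)=3); not regular.

No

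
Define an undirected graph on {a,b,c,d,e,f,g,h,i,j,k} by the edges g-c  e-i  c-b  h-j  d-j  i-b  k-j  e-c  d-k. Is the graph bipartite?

The cycle j-d-k-j has length 3, which is odd, so the graph is not bipartite.

No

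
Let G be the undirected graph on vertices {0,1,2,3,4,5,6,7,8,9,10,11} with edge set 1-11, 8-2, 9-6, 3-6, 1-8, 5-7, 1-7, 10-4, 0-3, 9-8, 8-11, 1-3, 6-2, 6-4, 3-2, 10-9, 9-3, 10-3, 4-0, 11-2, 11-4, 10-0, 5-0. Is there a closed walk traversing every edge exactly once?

Yes

Degrees: 0:4, 1:4, 2:4, 3:6, 4:4, 5:2, 6:4, 7:2, 8:4, 9:4, 10:4, 11:4
Every vertex has even degree and the edges form a single connected piece, so an Eulerian circuit exists.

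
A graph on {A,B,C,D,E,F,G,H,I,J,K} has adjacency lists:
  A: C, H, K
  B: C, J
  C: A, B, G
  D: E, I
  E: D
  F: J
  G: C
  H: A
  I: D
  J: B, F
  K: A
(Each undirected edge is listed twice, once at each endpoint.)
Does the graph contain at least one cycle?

No

The graph has 11 vertices, 9 edges, and 2 connected components.
A forest on 11 vertices with 2 components has exactly 9 edges, which matches — so no cycle.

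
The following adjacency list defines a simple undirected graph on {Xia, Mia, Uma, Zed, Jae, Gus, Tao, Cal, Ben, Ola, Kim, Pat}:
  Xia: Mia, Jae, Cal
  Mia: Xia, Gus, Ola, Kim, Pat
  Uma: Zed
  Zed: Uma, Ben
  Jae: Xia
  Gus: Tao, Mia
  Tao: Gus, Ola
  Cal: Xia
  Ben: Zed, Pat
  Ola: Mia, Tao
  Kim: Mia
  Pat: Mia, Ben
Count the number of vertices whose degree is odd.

Degrees: Xia:3, Mia:5, Uma:1, Zed:2, Jae:1, Gus:2, Tao:2, Cal:1, Ben:2, Ola:2, Kim:1, Pat:2
Odd-degree vertices: Xia, Mia, Uma, Jae, Cal, Kim.

6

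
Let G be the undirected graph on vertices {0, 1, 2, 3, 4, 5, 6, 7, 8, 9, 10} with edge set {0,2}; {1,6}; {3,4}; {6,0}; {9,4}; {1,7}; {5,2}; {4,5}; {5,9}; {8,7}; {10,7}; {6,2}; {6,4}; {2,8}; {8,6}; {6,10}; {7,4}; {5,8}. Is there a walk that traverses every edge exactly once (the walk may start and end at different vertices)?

Degrees: 0:2, 1:2, 2:4, 3:1, 4:5, 5:4, 6:6, 7:4, 8:4, 9:2, 10:2
Odd-degree vertices: 3, 4 (2 total).
The non-isolated vertices are connected and exactly 2 have odd degree, so an Eulerian trail exists (from 3 to 4).

Yes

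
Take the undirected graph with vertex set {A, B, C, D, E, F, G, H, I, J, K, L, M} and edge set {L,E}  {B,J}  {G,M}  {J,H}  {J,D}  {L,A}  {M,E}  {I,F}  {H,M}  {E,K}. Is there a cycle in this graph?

|V| = 13, |E| = 10, number of components = 3.
A forest on 13 vertices with 3 components has exactly 10 edges, which matches — so no cycle.

No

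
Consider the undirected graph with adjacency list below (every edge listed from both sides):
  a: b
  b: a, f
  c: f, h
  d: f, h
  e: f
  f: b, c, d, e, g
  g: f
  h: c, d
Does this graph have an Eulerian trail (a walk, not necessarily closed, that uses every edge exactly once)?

No

Degrees: a:1, b:2, c:2, d:2, e:1, f:5, g:1, h:2
Odd-degree vertices: a, e, f, g (4 total).
An Eulerian trail requires 0 or 2 odd-degree vertices; here there are 4.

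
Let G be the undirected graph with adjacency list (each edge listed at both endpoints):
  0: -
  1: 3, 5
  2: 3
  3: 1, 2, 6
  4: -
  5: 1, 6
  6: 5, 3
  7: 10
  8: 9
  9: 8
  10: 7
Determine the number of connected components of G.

5

Component: {0}
Component: {4}
Component: {7, 10}
Component: {8, 9}
Component: {1, 2, 3, 5, 6}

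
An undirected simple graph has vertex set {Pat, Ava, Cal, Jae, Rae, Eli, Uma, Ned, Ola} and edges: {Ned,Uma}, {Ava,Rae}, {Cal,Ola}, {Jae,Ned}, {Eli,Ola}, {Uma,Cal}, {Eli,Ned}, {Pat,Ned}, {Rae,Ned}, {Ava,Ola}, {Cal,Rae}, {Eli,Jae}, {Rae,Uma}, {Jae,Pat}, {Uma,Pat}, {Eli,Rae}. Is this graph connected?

A breadth-first search from Pat visits Pat, Ned, Jae, Uma, Rae, Eli, Cal, Ava, Ola — all 9 vertices — so the graph is connected.

Yes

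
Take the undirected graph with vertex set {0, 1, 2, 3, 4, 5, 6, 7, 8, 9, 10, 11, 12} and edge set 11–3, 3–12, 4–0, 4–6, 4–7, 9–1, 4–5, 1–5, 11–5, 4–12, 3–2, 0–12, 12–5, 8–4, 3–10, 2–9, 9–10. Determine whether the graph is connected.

Yes

A breadth-first search from 0 visits 0, 12, 4, 5, 3, 8, 7, 6, 11, 1, 10, 2, 9 — all 13 vertices — so the graph is connected.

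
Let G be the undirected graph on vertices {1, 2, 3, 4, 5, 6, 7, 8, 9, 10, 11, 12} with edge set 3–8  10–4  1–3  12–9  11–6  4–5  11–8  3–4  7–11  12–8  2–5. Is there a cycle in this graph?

|V| = 12, |E| = 11, number of components = 1.
A forest on 12 vertices with 1 component has exactly 11 edges, which matches — so no cycle.

No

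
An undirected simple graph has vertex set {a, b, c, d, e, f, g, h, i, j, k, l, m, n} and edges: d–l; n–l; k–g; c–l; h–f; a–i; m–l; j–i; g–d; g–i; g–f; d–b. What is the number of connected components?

2

Component: {e}
Component: {a, b, c, d, f, g, h, i, j, k, l, m, n}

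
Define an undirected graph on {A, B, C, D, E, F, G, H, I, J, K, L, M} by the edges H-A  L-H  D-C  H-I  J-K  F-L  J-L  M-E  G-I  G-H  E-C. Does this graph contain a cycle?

|V| = 13, |E| = 11, number of components = 3.
One cycle is H-G-I-H.

Yes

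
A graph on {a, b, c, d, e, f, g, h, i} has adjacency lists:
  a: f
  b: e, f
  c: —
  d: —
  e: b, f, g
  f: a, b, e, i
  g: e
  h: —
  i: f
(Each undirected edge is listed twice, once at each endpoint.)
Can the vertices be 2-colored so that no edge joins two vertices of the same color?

e-b-f-e is an odd cycle (length 3), and a bipartite graph can contain only even cycles.

No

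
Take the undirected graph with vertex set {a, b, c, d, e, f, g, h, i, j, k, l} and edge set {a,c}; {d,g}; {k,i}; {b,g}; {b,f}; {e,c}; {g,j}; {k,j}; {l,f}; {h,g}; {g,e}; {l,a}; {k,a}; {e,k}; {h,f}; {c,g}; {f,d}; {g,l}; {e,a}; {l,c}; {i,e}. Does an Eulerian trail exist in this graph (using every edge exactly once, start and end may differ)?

Yes

Degrees: a:4, b:2, c:4, d:2, e:5, f:4, g:7, h:2, i:2, j:2, k:4, l:4
Odd-degree vertices: e, g (2 total).
With 2 odd-degree vertices and all edges in one connected piece, an Eulerian trail exists (from e to g).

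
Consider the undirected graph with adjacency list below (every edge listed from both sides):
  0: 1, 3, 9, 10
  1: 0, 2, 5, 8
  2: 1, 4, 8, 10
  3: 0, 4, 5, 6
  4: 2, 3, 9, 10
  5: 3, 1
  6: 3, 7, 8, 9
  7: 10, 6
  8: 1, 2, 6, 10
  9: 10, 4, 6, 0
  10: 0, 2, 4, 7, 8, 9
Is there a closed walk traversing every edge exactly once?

Degrees: 0:4, 1:4, 2:4, 3:4, 4:4, 5:2, 6:4, 7:2, 8:4, 9:4, 10:6
All degrees are even and the non-isolated vertices are connected — an Eulerian circuit exists.

Yes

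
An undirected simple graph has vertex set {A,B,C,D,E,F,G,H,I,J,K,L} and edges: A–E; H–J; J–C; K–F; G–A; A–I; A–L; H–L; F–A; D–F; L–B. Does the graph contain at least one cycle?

The graph has 12 vertices, 11 edges, and 1 connected component.
Since 11 = 12 - 1, the graph is a forest and contains no cycle.

No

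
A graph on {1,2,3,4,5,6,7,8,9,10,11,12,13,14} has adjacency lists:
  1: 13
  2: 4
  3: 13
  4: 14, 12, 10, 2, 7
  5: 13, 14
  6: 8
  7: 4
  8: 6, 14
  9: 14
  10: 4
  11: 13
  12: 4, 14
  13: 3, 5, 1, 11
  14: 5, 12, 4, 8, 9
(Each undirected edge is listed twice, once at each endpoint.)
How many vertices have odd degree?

Degrees: 1:1, 2:1, 3:1, 4:5, 5:2, 6:1, 7:1, 8:2, 9:1, 10:1, 11:1, 12:2, 13:4, 14:5
Odd-degree vertices: 1, 2, 3, 4, 6, 7, 9, 10, 11, 14.

10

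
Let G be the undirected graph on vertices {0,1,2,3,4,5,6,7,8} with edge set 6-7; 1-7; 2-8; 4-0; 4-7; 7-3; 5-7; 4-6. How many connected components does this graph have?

Component: {2, 8}
Component: {0, 1, 3, 4, 5, 6, 7}

2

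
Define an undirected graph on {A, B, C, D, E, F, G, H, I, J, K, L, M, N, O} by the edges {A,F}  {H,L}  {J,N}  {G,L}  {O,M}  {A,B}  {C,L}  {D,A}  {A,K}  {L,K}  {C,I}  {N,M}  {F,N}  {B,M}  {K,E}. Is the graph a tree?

No

|V| = 15, |E| = 15.
A tree on 15 vertices has exactly 14 edges; this graph has 15, so it contains a cycle and is not a tree.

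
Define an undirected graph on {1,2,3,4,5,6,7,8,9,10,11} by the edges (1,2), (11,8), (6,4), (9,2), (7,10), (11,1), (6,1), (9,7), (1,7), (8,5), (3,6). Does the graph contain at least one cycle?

|V| = 11, |E| = 11, number of components = 1.
Since 11 > 11 - 1, a cycle must exist; for instance 1-7-9-2-1.

Yes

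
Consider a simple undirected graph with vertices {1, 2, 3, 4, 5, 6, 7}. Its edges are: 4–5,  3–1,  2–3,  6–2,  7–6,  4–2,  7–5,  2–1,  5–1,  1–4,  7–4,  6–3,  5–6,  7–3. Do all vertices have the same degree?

Degrees: 1:4, 2:4, 3:4, 4:4, 5:4, 6:4, 7:4
Every vertex has degree 4, so the graph is 4-regular.

Yes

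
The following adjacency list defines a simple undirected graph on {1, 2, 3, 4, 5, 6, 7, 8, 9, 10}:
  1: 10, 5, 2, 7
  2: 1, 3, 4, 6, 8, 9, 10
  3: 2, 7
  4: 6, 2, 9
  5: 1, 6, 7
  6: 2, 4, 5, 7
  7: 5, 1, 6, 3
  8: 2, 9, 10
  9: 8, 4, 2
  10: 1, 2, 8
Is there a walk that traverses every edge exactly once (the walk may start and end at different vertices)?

No

Degrees: 1:4, 2:7, 3:2, 4:3, 5:3, 6:4, 7:4, 8:3, 9:3, 10:3
Odd-degree vertices: 2, 4, 5, 8, 9, 10 (6 total).
With 6 odd-degree vertices (more than two), no single trail can use every edge.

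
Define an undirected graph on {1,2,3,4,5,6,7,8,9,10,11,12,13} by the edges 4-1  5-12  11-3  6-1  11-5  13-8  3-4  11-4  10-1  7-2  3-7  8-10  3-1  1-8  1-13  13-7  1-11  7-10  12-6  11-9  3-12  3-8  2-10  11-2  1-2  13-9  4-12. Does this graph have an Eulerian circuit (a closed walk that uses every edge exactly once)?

Yes

Degrees: 1:8, 2:4, 3:6, 4:4, 5:2, 6:2, 7:4, 8:4, 9:2, 10:4, 11:6, 12:4, 13:4
Every vertex has even degree and the edges form a single connected piece, so an Eulerian circuit exists.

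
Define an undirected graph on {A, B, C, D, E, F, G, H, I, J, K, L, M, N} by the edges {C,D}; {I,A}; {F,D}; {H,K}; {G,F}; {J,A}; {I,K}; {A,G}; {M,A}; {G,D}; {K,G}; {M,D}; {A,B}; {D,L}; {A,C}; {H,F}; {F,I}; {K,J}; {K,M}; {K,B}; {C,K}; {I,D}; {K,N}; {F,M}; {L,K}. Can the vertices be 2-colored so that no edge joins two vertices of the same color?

The cycle D-F-I-D has length 3, which is odd, so the graph is not bipartite.

No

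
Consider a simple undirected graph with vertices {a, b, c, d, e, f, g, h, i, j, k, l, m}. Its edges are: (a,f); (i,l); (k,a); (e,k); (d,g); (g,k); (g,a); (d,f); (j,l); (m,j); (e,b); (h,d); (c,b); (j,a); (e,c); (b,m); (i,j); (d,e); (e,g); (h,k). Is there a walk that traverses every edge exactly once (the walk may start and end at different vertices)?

Yes

Degrees: a:4, b:3, c:2, d:4, e:5, f:2, g:4, h:2, i:2, j:4, k:4, l:2, m:2
Odd-degree vertices: b, e (2 total).
With 2 odd-degree vertices and all edges in one connected piece, an Eulerian trail exists (from b to e).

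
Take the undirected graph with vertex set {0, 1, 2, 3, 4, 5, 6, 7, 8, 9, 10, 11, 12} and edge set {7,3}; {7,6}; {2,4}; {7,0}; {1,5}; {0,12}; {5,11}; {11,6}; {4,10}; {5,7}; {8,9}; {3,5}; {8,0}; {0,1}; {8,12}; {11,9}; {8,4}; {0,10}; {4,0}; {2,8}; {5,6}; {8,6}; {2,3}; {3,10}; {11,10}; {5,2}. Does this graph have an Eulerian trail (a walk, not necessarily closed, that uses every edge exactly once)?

Degrees: 0:6, 1:2, 2:4, 3:4, 4:4, 5:6, 6:4, 7:4, 8:6, 9:2, 10:4, 11:4, 12:2
Odd-degree vertices: none (0 total).
The non-isolated vertices are connected and exactly 0 have odd degree, so an Eulerian trail exists.

Yes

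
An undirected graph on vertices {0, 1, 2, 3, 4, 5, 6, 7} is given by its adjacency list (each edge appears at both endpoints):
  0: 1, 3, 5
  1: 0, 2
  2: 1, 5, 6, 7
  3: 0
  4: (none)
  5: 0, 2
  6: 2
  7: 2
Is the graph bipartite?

Yes

Partition the vertices as {1, 3, 4, 5, 6, 7} vs {0, 2}. Each listed edge has one endpoint in each part, so the graph is bipartite.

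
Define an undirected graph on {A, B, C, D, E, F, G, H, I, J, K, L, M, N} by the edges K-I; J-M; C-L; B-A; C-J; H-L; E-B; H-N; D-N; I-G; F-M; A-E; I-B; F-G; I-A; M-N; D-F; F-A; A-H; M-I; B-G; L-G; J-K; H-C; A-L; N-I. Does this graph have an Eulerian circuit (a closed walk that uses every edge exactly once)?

Degrees: A:6, B:4, C:3, D:2, E:2, F:4, G:4, H:4, I:6, J:3, K:2, L:4, M:4, N:4
Vertices with odd degree: C, J. An Eulerian circuit requires all degrees even.

No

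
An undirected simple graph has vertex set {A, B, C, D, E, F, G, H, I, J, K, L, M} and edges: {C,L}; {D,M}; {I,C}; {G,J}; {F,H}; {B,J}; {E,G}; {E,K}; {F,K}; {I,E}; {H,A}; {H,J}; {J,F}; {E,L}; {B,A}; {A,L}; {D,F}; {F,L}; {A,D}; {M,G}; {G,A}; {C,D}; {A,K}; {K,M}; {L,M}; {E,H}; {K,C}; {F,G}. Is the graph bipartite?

F-J-H-F is an odd cycle (length 3), and a bipartite graph can contain only even cycles.

No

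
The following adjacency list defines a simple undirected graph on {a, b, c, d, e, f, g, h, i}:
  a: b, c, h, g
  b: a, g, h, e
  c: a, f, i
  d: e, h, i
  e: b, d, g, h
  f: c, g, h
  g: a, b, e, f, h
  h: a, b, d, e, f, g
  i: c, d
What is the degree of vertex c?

Neighbors of c: a, f, i.

3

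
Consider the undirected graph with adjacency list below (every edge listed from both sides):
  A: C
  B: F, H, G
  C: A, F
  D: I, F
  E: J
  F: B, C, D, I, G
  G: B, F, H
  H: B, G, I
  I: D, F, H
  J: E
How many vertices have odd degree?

Degrees: A:1, B:3, C:2, D:2, E:1, F:5, G:3, H:3, I:3, J:1
Odd-degree vertices: A, B, E, F, G, H, I, J.

8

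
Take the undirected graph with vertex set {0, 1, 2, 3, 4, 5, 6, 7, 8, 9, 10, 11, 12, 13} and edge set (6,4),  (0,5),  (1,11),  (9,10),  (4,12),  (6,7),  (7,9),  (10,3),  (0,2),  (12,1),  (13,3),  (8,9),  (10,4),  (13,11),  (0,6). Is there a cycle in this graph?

|V| = 14, |E| = 15, number of components = 1.
One cycle is 6-7-9-10-4-6.

Yes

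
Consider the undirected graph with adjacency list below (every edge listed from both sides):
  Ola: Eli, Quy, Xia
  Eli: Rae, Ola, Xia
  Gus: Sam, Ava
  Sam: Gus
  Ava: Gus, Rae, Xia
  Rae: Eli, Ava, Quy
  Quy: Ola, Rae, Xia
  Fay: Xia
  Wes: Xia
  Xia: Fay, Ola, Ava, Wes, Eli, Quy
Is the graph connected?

Yes

A breadth-first search from Ola visits Ola, Xia, Eli, Quy, Fay, Ava, Wes, Rae, Gus, Sam — all 10 vertices — so the graph is connected.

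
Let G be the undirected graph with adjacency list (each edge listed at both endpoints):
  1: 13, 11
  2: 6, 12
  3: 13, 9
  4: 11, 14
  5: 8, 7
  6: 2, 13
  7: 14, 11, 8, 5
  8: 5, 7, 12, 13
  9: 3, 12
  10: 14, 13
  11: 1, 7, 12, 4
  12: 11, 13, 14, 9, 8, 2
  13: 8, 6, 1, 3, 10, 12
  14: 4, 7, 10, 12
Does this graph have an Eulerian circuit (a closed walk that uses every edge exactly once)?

Degrees: 1:2, 2:2, 3:2, 4:2, 5:2, 6:2, 7:4, 8:4, 9:2, 10:2, 11:4, 12:6, 13:6, 14:4
All degrees are even and the non-isolated vertices are connected — an Eulerian circuit exists.

Yes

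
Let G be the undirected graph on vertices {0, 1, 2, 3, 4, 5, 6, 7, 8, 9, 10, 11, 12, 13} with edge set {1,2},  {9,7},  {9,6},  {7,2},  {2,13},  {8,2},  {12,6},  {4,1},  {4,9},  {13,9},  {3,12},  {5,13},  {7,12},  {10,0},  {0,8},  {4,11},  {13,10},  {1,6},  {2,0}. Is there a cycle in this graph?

Yes

The graph has 14 vertices, 19 edges, and 1 connected component.
One cycle is 1-4-9-7-12-6-1.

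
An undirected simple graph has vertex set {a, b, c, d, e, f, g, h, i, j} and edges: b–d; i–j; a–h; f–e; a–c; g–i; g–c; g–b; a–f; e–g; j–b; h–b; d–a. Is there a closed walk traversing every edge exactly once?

Degrees: a:4, b:4, c:2, d:2, e:2, f:2, g:4, h:2, i:2, j:2
All degrees are even and the non-isolated vertices are connected — an Eulerian circuit exists.

Yes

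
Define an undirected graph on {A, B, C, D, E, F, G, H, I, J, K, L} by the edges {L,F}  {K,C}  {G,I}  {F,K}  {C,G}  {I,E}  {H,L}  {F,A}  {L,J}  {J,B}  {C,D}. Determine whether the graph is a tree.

Yes

|V| = 12, |E| = 11.
Connected and |E| = |V| - 1, which characterizes a tree.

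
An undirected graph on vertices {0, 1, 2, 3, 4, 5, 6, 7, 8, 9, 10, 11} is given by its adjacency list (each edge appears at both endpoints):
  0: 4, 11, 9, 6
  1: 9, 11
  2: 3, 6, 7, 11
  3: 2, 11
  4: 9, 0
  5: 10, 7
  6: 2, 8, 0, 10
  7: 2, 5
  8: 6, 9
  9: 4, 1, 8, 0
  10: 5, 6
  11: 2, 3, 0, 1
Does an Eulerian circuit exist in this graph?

Yes

Degrees: 0:4, 1:2, 2:4, 3:2, 4:2, 5:2, 6:4, 7:2, 8:2, 9:4, 10:2, 11:4
Every vertex has even degree and the edges form a single connected piece, so an Eulerian circuit exists.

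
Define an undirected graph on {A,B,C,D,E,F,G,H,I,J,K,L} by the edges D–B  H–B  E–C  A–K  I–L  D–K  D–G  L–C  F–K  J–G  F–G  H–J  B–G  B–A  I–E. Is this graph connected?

Component: {C, E, I, L}
Component: {A, B, D, F, G, H, J, K}
No edge joins these 2 groups, so the graph is disconnected.

No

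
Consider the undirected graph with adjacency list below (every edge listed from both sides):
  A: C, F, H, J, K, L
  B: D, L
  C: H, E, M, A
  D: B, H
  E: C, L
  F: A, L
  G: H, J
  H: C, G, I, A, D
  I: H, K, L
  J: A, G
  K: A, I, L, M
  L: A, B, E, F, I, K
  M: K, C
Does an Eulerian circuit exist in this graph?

No

Degrees: A:6, B:2, C:4, D:2, E:2, F:2, G:2, H:5, I:3, J:2, K:4, L:6, M:2
H, I have odd degree; an Eulerian circuit needs every degree to be even, so none exists.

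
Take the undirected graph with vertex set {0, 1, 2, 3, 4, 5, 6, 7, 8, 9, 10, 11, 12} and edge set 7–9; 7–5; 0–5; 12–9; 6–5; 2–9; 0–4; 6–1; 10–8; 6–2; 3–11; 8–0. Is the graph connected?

No

Component: {3, 11}
Component: {0, 1, 2, 4, 5, 6, 7, 8, 9, 10, 12}
No edge joins these 2 groups, so the graph is disconnected.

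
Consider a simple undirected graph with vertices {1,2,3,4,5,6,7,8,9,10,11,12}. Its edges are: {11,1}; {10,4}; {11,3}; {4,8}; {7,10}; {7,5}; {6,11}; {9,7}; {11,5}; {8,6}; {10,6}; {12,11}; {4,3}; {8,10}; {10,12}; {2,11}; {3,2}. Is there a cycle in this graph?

Yes

|V| = 12, |E| = 17, number of components = 1.
One cycle is 11-6-10-7-5-11.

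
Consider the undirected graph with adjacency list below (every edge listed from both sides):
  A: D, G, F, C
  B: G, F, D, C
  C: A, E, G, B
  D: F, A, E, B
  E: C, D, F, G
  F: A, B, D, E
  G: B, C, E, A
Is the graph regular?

Degrees: A:4, B:4, C:4, D:4, E:4, F:4, G:4
All degrees equal 4; the graph is regular.

Yes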